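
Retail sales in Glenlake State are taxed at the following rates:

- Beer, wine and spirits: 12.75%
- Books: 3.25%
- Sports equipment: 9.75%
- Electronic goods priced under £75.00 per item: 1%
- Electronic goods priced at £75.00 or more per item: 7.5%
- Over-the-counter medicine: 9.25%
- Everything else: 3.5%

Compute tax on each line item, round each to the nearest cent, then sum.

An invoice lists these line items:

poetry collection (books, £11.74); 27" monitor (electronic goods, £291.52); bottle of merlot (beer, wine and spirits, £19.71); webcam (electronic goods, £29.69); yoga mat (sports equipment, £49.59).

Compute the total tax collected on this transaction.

£29.89

Poetry collection £11.74: books → 3.25% → £0.38
27" monitor £291.52: electronic goods, £75.00 or more → 7.5% → £21.86
Bottle of merlot £19.71: beer, wine and spirits → 12.75% → £2.51
Webcam £29.69: electronic goods, under £75.00 → 1% → £0.30
Yoga mat £49.59: sports equipment → 9.75% → £4.84
Total tax = £0.38 + £21.86 + £2.51 + £0.30 + £4.84 = £29.89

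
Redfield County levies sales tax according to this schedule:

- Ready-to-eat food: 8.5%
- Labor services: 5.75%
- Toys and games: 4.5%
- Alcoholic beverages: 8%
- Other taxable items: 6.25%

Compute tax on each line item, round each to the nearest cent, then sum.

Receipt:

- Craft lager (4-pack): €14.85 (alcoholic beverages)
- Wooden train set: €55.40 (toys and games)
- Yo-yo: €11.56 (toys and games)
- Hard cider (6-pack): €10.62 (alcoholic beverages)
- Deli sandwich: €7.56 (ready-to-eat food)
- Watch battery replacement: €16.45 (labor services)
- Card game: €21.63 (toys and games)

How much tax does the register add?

€7.61

Craft lager (4-pack) €14.85: alcoholic beverages → 8% → €1.19
Wooden train set €55.40: toys and games → 4.5% → €2.49
Yo-yo €11.56: toys and games → 4.5% → €0.52
Hard cider (6-pack) €10.62: alcoholic beverages → 8% → €0.85
Deli sandwich €7.56: ready-to-eat food → 8.5% → €0.64
Watch battery replacement €16.45: labor services → 5.75% → €0.95
Card game €21.63: toys and games → 4.5% → €0.97
Total tax = €1.19 + €2.49 + €0.52 + €0.85 + €0.64 + €0.95 + €0.97 = €7.61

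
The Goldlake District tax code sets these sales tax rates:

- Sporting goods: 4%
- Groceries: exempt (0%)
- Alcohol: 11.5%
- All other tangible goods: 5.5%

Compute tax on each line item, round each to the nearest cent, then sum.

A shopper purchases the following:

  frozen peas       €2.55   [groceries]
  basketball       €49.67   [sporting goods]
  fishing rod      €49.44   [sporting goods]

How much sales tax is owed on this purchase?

€3.97

Frozen peas €2.55: groceries → 0% → €0.00
Basketball €49.67: sporting goods → 4% → €1.99
Fishing rod €49.44: sporting goods → 4% → €1.98
Total tax = €1.99 + €1.98 = €3.97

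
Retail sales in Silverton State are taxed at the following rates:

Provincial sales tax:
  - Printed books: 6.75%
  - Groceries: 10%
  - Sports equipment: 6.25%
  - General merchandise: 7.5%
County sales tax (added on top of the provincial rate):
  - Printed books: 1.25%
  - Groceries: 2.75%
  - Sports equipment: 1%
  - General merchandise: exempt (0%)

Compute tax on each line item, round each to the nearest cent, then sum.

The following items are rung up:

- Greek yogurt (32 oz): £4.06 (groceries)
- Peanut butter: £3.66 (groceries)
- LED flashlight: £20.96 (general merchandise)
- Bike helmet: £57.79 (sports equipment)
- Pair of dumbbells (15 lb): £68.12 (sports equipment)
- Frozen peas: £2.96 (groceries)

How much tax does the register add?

Greek yogurt (32 oz) £4.06: groceries → 10% + 2.75% county = 12.75% → £0.52
Peanut butter £3.66: groceries → 10% + 2.75% county = 12.75% → £0.47
LED flashlight £20.96: general merchandise → 7.5% + 0% county = 7.5% → £1.57
Bike helmet £57.79: sports equipment → 6.25% + 1% county = 7.25% → £4.19
Pair of dumbbells (15 lb) £68.12: sports equipment → 6.25% + 1% county = 7.25% → £4.94
Frozen peas £2.96: groceries → 10% + 2.75% county = 12.75% → £0.38
Total tax = £0.52 + £0.47 + £1.57 + £4.19 + £4.94 + £0.38 = £12.07

£12.07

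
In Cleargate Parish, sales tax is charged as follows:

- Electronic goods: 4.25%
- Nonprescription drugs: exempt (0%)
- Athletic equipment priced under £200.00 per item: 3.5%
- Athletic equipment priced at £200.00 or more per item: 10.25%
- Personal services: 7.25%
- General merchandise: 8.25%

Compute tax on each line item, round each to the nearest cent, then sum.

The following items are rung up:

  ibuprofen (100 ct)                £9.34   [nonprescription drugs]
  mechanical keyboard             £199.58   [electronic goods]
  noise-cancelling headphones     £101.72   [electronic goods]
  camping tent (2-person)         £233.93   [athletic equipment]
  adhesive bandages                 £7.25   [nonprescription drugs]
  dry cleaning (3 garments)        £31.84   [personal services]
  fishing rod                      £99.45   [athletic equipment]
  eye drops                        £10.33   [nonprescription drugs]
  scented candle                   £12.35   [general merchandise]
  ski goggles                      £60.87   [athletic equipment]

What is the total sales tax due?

Ibuprofen (100 ct) £9.34: nonprescription drugs → 0% → £0.00
Mechanical keyboard £199.58: electronic goods → 4.25% → £8.48
Noise-cancelling headphones £101.72: electronic goods → 4.25% → £4.32
Camping tent (2-person) £233.93: athletic equipment, £200.00 or more → 10.25% → £23.98
Adhesive bandages £7.25: nonprescription drugs → 0% → £0.00
Dry cleaning (3 garments) £31.84: personal services → 7.25% → £2.31
Fishing rod £99.45: athletic equipment, under £200.00 → 3.5% → £3.48
Eye drops £10.33: nonprescription drugs → 0% → £0.00
Scented candle £12.35: general merchandise → 8.25% → £1.02
Ski goggles £60.87: athletic equipment, under £200.00 → 3.5% → £2.13
Total tax = £8.48 + £4.32 + £23.98 + £2.31 + £3.48 + £1.02 + £2.13 = £45.72

£45.72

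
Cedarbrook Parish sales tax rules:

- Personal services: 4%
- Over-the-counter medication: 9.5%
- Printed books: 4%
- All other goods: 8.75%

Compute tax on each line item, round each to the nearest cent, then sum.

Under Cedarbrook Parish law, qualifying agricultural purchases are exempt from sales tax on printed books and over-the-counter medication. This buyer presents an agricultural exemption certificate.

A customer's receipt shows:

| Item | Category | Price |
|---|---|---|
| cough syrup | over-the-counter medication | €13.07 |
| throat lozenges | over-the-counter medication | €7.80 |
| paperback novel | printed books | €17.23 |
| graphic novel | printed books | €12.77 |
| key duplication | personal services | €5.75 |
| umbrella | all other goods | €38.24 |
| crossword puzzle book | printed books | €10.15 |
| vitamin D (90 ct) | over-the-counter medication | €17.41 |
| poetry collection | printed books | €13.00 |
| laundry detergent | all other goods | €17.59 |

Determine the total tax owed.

Cough syrup €13.07: over-the-counter medication, buyer-exempt → 0% → €0.00
Throat lozenges €7.80: over-the-counter medication, buyer-exempt → 0% → €0.00
Paperback novel €17.23: printed books, buyer-exempt → 0% → €0.00
Graphic novel €12.77: printed books, buyer-exempt → 0% → €0.00
Key duplication €5.75: personal services → 4% → €0.23
Umbrella €38.24: all other goods → 8.75% → €3.35
Crossword puzzle book €10.15: printed books, buyer-exempt → 0% → €0.00
Vitamin D (90 ct) €17.41: over-the-counter medication, buyer-exempt → 0% → €0.00
Poetry collection €13.00: printed books, buyer-exempt → 0% → €0.00
Laundry detergent €17.59: all other goods → 8.75% → €1.54
Total tax = €0.23 + €3.35 + €1.54 = €5.12

€5.12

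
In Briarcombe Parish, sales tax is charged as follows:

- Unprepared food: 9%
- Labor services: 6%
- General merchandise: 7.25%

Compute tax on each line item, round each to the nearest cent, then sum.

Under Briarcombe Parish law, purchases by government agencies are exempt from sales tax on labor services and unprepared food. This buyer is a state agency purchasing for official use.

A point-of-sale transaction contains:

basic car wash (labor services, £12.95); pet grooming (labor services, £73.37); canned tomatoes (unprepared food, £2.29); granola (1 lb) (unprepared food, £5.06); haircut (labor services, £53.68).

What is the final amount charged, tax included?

Basic car wash £12.95: labor services, buyer-exempt → 0% → £0.00
Pet grooming £73.37: labor services, buyer-exempt → 0% → £0.00
Canned tomatoes £2.29: unprepared food, buyer-exempt → 0% → £0.00
Granola (1 lb) £5.06: unprepared food, buyer-exempt → 0% → £0.00
Haircut £53.68: labor services, buyer-exempt → 0% → £0.00
Subtotal = £147.35; tax = £0.00; total due = £147.35

£147.35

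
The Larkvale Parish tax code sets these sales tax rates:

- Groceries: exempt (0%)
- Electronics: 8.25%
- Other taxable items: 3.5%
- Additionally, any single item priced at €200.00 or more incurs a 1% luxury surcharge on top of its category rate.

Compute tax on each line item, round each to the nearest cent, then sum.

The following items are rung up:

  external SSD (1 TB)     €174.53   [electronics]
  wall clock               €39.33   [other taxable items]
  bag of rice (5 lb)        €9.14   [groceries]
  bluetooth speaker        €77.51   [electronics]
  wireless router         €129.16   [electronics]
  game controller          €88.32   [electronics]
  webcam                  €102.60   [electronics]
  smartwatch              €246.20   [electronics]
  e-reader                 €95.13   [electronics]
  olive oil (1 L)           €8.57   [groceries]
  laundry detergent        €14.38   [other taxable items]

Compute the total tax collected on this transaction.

External SSD (1 TB) €174.53: electronics → 8.25% → €14.40
Wall clock €39.33: other taxable items → 3.5% → €1.38
Bag of rice (5 lb) €9.14: groceries → 0% → €0.00
Bluetooth speaker €77.51: electronics → 8.25% → €6.39
Wireless router €129.16: electronics → 8.25% → €10.66
Game controller €88.32: electronics → 8.25% → €7.29
Webcam €102.60: electronics → 8.25% → €8.46
Smartwatch €246.20: electronics → 8.25% + 1% surcharge = 9.25% → €22.77
E-reader €95.13: electronics → 8.25% → €7.85
Olive oil (1 L) €8.57: groceries → 0% → €0.00
Laundry detergent €14.38: other taxable items → 3.5% → €0.50
Total tax = €14.40 + €1.38 + €6.39 + €10.66 + €7.29 + €8.46 + €22.77 + €7.85 + €0.50 = €79.70

€79.70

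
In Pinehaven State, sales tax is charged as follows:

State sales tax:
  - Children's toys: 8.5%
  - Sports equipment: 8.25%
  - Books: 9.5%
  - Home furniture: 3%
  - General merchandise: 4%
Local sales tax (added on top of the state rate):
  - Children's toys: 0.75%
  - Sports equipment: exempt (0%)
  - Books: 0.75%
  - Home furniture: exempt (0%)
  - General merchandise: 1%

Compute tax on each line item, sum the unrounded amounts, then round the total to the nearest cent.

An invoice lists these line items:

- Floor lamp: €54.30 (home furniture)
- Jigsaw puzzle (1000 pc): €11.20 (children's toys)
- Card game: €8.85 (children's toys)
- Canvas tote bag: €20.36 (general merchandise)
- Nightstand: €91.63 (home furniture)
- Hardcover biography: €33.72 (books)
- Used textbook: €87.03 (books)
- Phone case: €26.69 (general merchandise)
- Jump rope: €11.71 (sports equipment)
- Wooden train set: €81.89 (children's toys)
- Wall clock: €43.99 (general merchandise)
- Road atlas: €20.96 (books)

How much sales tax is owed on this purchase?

€33.85

Floor lamp €54.30: home furniture → 3% + 0% local = 3% → €1.629
Jigsaw puzzle (1000 pc) €11.20: children's toys → 8.5% + 0.75% local = 9.25% → €1.036
Card game €8.85: children's toys → 8.5% + 0.75% local = 9.25% → €0.818625
Canvas tote bag €20.36: general merchandise → 4% + 1% local = 5% → €1.018
Nightstand €91.63: home furniture → 3% + 0% local = 3% → €2.7489
Hardcover biography €33.72: books → 9.5% + 0.75% local = 10.25% → €3.4563
Used textbook €87.03: books → 9.5% + 0.75% local = 10.25% → €8.920575
Phone case €26.69: general merchandise → 4% + 1% local = 5% → €1.3345
Jump rope €11.71: sports equipment → 8.25% + 0% local = 8.25% → €0.966075
Wooden train set €81.89: children's toys → 8.5% + 0.75% local = 9.25% → €7.574825
Wall clock €43.99: general merchandise → 4% + 1% local = 5% → €2.1995
Road atlas €20.96: books → 9.5% + 0.75% local = 10.25% → €2.1484
Unrounded tax sum = €33.8507 → €33.85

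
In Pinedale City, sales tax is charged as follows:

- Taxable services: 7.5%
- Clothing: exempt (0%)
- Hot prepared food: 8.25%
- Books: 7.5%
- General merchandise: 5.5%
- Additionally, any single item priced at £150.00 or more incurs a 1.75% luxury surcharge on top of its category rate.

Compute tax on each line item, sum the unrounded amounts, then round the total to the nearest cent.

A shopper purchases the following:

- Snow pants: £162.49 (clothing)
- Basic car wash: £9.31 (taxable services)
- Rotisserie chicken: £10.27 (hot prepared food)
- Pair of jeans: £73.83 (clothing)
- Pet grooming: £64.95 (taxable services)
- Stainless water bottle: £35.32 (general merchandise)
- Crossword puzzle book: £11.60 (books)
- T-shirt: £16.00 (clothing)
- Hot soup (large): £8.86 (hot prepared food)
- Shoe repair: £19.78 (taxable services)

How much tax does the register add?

Snow pants £162.49: clothing → 0% + 1.75% surcharge = 1.75% → £2.843575
Basic car wash £9.31: taxable services → 7.5% → £0.69825
Rotisserie chicken £10.27: hot prepared food → 8.25% → £0.847275
Pair of jeans £73.83: clothing → 0% → £0.00
Pet grooming £64.95: taxable services → 7.5% → £4.87125
Stainless water bottle £35.32: general merchandise → 5.5% → £1.9426
Crossword puzzle book £11.60: books → 7.5% → £0.87
T-shirt £16.00: clothing → 0% → £0.00
Hot soup (large) £8.86: hot prepared food → 8.25% → £0.73095
Shoe repair £19.78: taxable services → 7.5% → £1.4835
Unrounded tax sum = £14.2874 → £14.29

£14.29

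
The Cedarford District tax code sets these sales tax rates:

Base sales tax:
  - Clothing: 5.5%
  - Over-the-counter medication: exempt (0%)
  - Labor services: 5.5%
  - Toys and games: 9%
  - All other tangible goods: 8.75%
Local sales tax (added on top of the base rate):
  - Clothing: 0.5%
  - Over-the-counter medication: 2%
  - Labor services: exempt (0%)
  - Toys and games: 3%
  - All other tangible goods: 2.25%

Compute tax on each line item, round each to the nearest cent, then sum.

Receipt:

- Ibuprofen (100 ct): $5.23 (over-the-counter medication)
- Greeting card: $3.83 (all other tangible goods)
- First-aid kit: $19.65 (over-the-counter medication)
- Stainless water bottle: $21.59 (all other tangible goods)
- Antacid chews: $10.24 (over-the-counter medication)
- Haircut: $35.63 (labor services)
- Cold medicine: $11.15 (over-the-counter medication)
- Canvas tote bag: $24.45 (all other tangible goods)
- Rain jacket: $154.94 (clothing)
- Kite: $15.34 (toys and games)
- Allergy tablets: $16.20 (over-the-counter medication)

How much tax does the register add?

Ibuprofen (100 ct) $5.23: over-the-counter medication → 0% + 2% local = 2% → $0.10
Greeting card $3.83: all other tangible goods → 8.75% + 2.25% local = 11% → $0.42
First-aid kit $19.65: over-the-counter medication → 0% + 2% local = 2% → $0.39
Stainless water bottle $21.59: all other tangible goods → 8.75% + 2.25% local = 11% → $2.37
Antacid chews $10.24: over-the-counter medication → 0% + 2% local = 2% → $0.20
Haircut $35.63: labor services → 5.5% + 0% local = 5.5% → $1.96
Cold medicine $11.15: over-the-counter medication → 0% + 2% local = 2% → $0.22
Canvas tote bag $24.45: all other tangible goods → 8.75% + 2.25% local = 11% → $2.69
Rain jacket $154.94: clothing → 5.5% + 0.5% local = 6% → $9.30
Kite $15.34: toys and games → 9% + 3% local = 12% → $1.84
Allergy tablets $16.20: over-the-counter medication → 0% + 2% local = 2% → $0.32
Total tax = $0.10 + $0.42 + $0.39 + $2.37 + $0.20 + $1.96 + $0.22 + $2.69 + $9.30 + $1.84 + $0.32 = $19.81

$19.81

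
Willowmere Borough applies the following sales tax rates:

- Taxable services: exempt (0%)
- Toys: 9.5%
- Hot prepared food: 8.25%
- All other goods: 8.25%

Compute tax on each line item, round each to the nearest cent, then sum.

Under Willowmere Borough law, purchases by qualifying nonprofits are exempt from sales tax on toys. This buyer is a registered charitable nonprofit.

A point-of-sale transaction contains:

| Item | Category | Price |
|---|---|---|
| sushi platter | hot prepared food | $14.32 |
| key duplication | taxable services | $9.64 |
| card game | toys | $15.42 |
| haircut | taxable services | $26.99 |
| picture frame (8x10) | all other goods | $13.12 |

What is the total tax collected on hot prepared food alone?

Sushi platter $14.32: hot prepared food → 8.25% → $1.18
Tax on hot prepared food = $1.18

$1.18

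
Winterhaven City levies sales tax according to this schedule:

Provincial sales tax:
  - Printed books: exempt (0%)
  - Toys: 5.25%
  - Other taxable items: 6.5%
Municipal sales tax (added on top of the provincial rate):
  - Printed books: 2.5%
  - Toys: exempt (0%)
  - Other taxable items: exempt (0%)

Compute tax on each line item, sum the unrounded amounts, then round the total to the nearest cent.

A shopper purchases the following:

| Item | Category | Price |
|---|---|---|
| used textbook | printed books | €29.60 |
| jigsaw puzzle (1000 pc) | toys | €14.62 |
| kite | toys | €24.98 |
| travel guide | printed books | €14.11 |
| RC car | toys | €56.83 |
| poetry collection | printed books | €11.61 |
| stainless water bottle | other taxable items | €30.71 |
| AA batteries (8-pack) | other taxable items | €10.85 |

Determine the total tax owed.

€9.15

Used textbook €29.60: printed books → 0% + 2.5% municipal = 2.5% → €0.74
Jigsaw puzzle (1000 pc) €14.62: toys → 5.25% + 0% municipal = 5.25% → €0.76755
Kite €24.98: toys → 5.25% + 0% municipal = 5.25% → €1.31145
Travel guide €14.11: printed books → 0% + 2.5% municipal = 2.5% → €0.35275
RC car €56.83: toys → 5.25% + 0% municipal = 5.25% → €2.983575
Poetry collection €11.61: printed books → 0% + 2.5% municipal = 2.5% → €0.29025
Stainless water bottle €30.71: other taxable items → 6.5% + 0% municipal = 6.5% → €1.99615
AA batteries (8-pack) €10.85: other taxable items → 6.5% + 0% municipal = 6.5% → €0.70525
Unrounded tax sum = €9.146975 → €9.15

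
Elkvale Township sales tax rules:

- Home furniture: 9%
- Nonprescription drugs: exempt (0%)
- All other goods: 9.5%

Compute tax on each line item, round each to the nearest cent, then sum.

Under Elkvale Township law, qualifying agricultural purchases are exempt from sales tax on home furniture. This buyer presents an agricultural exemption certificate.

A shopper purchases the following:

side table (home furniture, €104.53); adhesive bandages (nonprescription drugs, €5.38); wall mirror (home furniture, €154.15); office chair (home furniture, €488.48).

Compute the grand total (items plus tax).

Side table €104.53: home furniture, buyer-exempt → 0% → €0.00
Adhesive bandages €5.38: nonprescription drugs → 0% → €0.00
Wall mirror €154.15: home furniture, buyer-exempt → 0% → €0.00
Office chair €488.48: home furniture, buyer-exempt → 0% → €0.00
Subtotal = €752.54; tax = €0.00; total due = €752.54

€752.54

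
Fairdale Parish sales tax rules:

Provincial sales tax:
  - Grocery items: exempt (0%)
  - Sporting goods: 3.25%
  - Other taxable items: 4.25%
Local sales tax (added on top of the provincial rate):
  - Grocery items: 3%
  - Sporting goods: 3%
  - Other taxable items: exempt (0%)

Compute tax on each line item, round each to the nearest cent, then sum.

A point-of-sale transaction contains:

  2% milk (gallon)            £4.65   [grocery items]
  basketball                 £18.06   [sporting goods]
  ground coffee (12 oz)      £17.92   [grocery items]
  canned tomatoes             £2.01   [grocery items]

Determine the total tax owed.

2% milk (gallon) £4.65: grocery items → 0% + 3% local = 3% → £0.14
Basketball £18.06: sporting goods → 3.25% + 3% local = 6.25% → £1.13
Ground coffee (12 oz) £17.92: grocery items → 0% + 3% local = 3% → £0.54
Canned tomatoes £2.01: grocery items → 0% + 3% local = 3% → £0.06
Total tax = £0.14 + £1.13 + £0.54 + £0.06 = £1.87

£1.87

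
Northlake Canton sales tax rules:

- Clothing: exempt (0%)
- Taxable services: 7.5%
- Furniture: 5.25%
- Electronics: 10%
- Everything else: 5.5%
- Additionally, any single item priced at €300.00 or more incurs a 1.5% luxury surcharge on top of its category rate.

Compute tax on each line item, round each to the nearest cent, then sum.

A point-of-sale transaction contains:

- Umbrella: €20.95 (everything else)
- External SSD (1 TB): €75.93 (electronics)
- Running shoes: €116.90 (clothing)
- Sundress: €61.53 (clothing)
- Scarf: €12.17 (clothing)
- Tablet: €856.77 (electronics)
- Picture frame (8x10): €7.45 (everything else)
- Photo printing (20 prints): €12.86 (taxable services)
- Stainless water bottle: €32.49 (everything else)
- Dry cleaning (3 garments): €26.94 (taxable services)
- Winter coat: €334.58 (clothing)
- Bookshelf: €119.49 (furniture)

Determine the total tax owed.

Umbrella €20.95: everything else → 5.5% → €1.15
External SSD (1 TB) €75.93: electronics → 10% → €7.59
Running shoes €116.90: clothing → 0% → €0.00
Sundress €61.53: clothing → 0% → €0.00
Scarf €12.17: clothing → 0% → €0.00
Tablet €856.77: electronics → 10% + 1.5% surcharge = 11.5% → €98.53
Picture frame (8x10) €7.45: everything else → 5.5% → €0.41
Photo printing (20 prints) €12.86: taxable services → 7.5% → €0.96
Stainless water bottle €32.49: everything else → 5.5% → €1.79
Dry cleaning (3 garments) €26.94: taxable services → 7.5% → €2.02
Winter coat €334.58: clothing → 0% + 1.5% surcharge = 1.5% → €5.02
Bookshelf €119.49: furniture → 5.25% → €6.27
Total tax = €1.15 + €7.59 + €98.53 + €0.41 + €0.96 + €1.79 + €2.02 + €5.02 + €6.27 = €123.74

€123.74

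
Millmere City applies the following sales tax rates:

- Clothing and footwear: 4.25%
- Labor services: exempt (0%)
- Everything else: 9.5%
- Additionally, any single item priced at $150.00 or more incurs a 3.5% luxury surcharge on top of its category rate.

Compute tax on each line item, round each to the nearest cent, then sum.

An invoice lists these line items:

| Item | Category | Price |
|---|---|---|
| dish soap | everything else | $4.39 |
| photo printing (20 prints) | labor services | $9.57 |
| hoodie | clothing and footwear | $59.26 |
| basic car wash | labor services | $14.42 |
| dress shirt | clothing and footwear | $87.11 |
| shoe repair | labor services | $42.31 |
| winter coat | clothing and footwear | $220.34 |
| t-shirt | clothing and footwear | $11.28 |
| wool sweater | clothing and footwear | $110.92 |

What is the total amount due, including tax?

$588.51

Dish soap $4.39: everything else → 9.5% → $0.42
Photo printing (20 prints) $9.57: labor services → 0% → $0.00
Hoodie $59.26: clothing and footwear → 4.25% → $2.52
Basic car wash $14.42: labor services → 0% → $0.00
Dress shirt $87.11: clothing and footwear → 4.25% → $3.70
Shoe repair $42.31: labor services → 0% → $0.00
Winter coat $220.34: clothing and footwear → 4.25% + 3.5% surcharge = 7.75% → $17.08
T-shirt $11.28: clothing and footwear → 4.25% → $0.48
Wool sweater $110.92: clothing and footwear → 4.25% → $4.71
Subtotal = $559.60; tax = $28.91; total due = $588.51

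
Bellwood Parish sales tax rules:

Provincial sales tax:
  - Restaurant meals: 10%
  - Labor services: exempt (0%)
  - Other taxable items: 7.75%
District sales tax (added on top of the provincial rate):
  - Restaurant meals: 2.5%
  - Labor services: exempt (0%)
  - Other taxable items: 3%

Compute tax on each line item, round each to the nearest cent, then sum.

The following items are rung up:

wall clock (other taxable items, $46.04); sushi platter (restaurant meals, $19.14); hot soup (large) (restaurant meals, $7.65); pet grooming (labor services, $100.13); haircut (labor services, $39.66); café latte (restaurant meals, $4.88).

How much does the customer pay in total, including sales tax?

Wall clock $46.04: other taxable items → 7.75% + 3% district = 10.75% → $4.95
Sushi platter $19.14: restaurant meals → 10% + 2.5% district = 12.5% → $2.39
Hot soup (large) $7.65: restaurant meals → 10% + 2.5% district = 12.5% → $0.96
Pet grooming $100.13: labor services → 0% + 0% district = 0% → $0.00
Haircut $39.66: labor services → 0% + 0% district = 0% → $0.00
Café latte $4.88: restaurant meals → 10% + 2.5% district = 12.5% → $0.61
Subtotal = $217.50; tax = $8.91; total due = $226.41

$226.41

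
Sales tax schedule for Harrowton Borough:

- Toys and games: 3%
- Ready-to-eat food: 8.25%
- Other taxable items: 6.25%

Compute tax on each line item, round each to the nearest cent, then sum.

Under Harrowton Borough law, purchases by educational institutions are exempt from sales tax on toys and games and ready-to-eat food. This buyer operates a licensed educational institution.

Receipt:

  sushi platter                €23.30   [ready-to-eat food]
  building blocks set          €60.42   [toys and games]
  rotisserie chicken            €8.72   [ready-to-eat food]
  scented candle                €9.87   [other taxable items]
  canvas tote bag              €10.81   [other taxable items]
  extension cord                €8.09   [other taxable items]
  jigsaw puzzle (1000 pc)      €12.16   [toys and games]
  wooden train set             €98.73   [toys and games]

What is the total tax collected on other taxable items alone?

€1.81

Scented candle €9.87: other taxable items → 6.25% → €0.62
Canvas tote bag €10.81: other taxable items → 6.25% → €0.68
Extension cord €8.09: other taxable items → 6.25% → €0.51
Tax on other taxable items = €0.62 + €0.68 + €0.51 = €1.81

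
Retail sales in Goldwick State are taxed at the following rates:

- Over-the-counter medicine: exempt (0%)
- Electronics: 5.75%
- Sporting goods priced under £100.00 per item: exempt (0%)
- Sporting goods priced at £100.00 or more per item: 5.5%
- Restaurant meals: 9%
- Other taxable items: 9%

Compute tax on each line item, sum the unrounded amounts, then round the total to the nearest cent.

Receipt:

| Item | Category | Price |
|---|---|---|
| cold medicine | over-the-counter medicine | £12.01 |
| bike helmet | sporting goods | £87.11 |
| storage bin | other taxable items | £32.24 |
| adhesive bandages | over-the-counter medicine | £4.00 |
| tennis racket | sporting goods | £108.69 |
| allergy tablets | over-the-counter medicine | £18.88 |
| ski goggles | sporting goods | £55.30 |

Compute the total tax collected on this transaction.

Cold medicine £12.01: over-the-counter medicine → 0% → £0.00
Bike helmet £87.11: sporting goods, under £100.00 → 0% → £0.00
Storage bin £32.24: other taxable items → 9% → £2.9016
Adhesive bandages £4.00: over-the-counter medicine → 0% → £0.00
Tennis racket £108.69: sporting goods, £100.00 or more → 5.5% → £5.97795
Allergy tablets £18.88: over-the-counter medicine → 0% → £0.00
Ski goggles £55.30: sporting goods, under £100.00 → 0% → £0.00
Unrounded tax sum = £8.87955 → £8.88

£8.88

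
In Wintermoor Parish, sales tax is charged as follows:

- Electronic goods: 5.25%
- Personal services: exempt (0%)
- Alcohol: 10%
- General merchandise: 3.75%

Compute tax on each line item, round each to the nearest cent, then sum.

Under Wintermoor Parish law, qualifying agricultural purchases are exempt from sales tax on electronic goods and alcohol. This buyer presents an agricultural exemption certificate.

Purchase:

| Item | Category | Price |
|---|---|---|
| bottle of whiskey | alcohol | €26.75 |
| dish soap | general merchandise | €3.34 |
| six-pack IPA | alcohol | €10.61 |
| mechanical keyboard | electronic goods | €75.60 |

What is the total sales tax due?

Bottle of whiskey €26.75: alcohol, buyer-exempt → 0% → €0.00
Dish soap €3.34: general merchandise → 3.75% → €0.13
Six-pack IPA €10.61: alcohol, buyer-exempt → 0% → €0.00
Mechanical keyboard €75.60: electronic goods, buyer-exempt → 0% → €0.00
Total tax = €0.13

€0.13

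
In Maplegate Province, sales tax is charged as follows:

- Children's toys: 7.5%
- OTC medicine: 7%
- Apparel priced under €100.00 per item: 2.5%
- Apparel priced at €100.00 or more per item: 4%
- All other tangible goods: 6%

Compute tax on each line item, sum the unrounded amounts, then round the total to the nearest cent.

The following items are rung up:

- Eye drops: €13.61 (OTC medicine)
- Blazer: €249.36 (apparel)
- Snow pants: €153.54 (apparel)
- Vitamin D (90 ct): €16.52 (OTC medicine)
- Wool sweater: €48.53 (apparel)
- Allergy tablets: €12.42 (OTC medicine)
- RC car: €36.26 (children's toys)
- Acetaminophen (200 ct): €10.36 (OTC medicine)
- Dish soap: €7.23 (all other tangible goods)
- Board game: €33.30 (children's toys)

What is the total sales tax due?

€26.68

Eye drops €13.61: OTC medicine → 7% → €0.9527
Blazer €249.36: apparel, €100.00 or more → 4% → €9.9744
Snow pants €153.54: apparel, €100.00 or more → 4% → €6.1416
Vitamin D (90 ct) €16.52: OTC medicine → 7% → €1.1564
Wool sweater €48.53: apparel, under €100.00 → 2.5% → €1.21325
Allergy tablets €12.42: OTC medicine → 7% → €0.8694
RC car €36.26: children's toys → 7.5% → €2.7195
Acetaminophen (200 ct) €10.36: OTC medicine → 7% → €0.7252
Dish soap €7.23: all other tangible goods → 6% → €0.4338
Board game €33.30: children's toys → 7.5% → €2.4975
Unrounded tax sum = €26.68375 → €26.68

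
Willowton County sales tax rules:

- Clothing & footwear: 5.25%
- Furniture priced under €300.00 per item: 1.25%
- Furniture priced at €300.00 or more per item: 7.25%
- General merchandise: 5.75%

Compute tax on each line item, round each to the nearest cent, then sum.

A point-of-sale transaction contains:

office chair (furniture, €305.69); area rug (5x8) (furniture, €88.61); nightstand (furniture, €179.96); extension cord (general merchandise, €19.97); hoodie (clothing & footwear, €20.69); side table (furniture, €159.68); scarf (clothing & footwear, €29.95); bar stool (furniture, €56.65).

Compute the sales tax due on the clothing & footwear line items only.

€2.66

Hoodie €20.69: clothing & footwear → 5.25% → €1.09
Scarf €29.95: clothing & footwear → 5.25% → €1.57
Tax on clothing & footwear = €1.09 + €1.57 = €2.66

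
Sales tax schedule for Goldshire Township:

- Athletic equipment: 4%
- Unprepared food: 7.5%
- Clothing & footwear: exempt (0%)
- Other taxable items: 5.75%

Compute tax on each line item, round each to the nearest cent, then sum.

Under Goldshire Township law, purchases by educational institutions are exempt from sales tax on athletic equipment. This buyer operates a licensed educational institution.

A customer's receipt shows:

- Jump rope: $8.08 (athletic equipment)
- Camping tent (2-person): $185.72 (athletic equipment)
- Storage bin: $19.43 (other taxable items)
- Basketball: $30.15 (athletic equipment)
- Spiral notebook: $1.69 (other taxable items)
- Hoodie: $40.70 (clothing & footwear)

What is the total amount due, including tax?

Jump rope $8.08: athletic equipment, buyer-exempt → 0% → $0.00
Camping tent (2-person) $185.72: athletic equipment, buyer-exempt → 0% → $0.00
Storage bin $19.43: other taxable items → 5.75% → $1.12
Basketball $30.15: athletic equipment, buyer-exempt → 0% → $0.00
Spiral notebook $1.69: other taxable items → 5.75% → $0.10
Hoodie $40.70: clothing & footwear → 0% → $0.00
Subtotal = $285.77; tax = $1.22; total due = $286.99

$286.99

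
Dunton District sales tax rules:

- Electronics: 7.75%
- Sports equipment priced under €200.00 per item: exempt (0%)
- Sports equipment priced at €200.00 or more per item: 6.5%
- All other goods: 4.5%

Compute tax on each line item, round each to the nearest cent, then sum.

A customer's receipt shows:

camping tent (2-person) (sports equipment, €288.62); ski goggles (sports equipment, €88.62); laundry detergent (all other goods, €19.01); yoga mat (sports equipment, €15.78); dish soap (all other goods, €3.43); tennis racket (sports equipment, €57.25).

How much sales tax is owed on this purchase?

Camping tent (2-person) €288.62: sports equipment, €200.00 or more → 6.5% → €18.76
Ski goggles €88.62: sports equipment, under €200.00 → 0% → €0.00
Laundry detergent €19.01: all other goods → 4.5% → €0.86
Yoga mat €15.78: sports equipment, under €200.00 → 0% → €0.00
Dish soap €3.43: all other goods → 4.5% → €0.15
Tennis racket €57.25: sports equipment, under €200.00 → 0% → €0.00
Total tax = €18.76 + €0.86 + €0.15 = €19.77

€19.77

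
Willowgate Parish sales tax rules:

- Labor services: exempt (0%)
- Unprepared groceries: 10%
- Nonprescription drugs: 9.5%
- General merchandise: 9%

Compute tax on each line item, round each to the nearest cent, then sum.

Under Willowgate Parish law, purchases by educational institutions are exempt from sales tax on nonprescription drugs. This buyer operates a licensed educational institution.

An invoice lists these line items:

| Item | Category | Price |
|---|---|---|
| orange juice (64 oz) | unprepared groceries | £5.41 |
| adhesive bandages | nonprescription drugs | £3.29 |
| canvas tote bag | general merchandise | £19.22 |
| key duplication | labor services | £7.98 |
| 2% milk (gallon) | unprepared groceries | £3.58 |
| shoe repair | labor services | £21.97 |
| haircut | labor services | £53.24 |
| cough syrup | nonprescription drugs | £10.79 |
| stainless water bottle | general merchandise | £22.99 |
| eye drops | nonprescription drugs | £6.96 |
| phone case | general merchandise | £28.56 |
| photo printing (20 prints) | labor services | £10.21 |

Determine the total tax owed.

£7.27

Orange juice (64 oz) £5.41: unprepared groceries → 10% → £0.54
Adhesive bandages £3.29: nonprescription drugs, buyer-exempt → 0% → £0.00
Canvas tote bag £19.22: general merchandise → 9% → £1.73
Key duplication £7.98: labor services → 0% → £0.00
2% milk (gallon) £3.58: unprepared groceries → 10% → £0.36
Shoe repair £21.97: labor services → 0% → £0.00
Haircut £53.24: labor services → 0% → £0.00
Cough syrup £10.79: nonprescription drugs, buyer-exempt → 0% → £0.00
Stainless water bottle £22.99: general merchandise → 9% → £2.07
Eye drops £6.96: nonprescription drugs, buyer-exempt → 0% → £0.00
Phone case £28.56: general merchandise → 9% → £2.57
Photo printing (20 prints) £10.21: labor services → 0% → £0.00
Total tax = £0.54 + £1.73 + £0.36 + £2.07 + £2.57 = £7.27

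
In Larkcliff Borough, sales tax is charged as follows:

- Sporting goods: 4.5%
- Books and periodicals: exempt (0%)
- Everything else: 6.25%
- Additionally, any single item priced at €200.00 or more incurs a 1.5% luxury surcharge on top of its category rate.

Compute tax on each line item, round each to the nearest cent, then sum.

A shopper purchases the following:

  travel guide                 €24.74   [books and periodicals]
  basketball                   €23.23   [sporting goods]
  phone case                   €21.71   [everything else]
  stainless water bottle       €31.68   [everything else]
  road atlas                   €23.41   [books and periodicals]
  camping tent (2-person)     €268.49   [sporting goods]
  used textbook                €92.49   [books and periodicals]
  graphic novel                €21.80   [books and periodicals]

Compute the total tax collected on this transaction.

€20.50

Travel guide €24.74: books and periodicals → 0% → €0.00
Basketball €23.23: sporting goods → 4.5% → €1.05
Phone case €21.71: everything else → 6.25% → €1.36
Stainless water bottle €31.68: everything else → 6.25% → €1.98
Road atlas €23.41: books and periodicals → 0% → €0.00
Camping tent (2-person) €268.49: sporting goods → 4.5% + 1.5% surcharge = 6% → €16.11
Used textbook €92.49: books and periodicals → 0% → €0.00
Graphic novel €21.80: books and periodicals → 0% → €0.00
Total tax = €1.05 + €1.36 + €1.98 + €16.11 = €20.50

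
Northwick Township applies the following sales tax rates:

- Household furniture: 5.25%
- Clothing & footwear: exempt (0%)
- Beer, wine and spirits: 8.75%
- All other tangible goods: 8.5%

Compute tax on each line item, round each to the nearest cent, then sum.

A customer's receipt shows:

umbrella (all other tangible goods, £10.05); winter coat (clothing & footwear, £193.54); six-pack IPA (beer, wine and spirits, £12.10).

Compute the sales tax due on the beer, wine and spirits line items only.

Six-pack IPA £12.10: beer, wine and spirits → 8.75% → £1.06
Tax on beer, wine and spirits = £1.06

£1.06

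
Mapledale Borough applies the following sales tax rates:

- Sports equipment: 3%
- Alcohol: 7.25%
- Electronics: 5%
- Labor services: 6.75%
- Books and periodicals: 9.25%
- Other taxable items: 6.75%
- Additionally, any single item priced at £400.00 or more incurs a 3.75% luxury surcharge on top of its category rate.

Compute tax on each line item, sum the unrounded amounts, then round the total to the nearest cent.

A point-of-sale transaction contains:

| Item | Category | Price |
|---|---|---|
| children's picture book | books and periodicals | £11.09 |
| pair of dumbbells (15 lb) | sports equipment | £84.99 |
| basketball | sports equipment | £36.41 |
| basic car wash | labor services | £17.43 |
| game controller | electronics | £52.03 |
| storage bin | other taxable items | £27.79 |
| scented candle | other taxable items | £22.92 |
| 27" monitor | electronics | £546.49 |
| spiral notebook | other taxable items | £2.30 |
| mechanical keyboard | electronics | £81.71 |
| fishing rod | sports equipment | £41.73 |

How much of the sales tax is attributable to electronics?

£54.50

Game controller £52.03: electronics → 5% → £2.6015
27" monitor £546.49: electronics → 5% + 3.75% surcharge = 8.75% → £47.817875
Mechanical keyboard £81.71: electronics → 5% → £4.0855
Tax on electronics: unrounded sum = £54.504875 → £54.50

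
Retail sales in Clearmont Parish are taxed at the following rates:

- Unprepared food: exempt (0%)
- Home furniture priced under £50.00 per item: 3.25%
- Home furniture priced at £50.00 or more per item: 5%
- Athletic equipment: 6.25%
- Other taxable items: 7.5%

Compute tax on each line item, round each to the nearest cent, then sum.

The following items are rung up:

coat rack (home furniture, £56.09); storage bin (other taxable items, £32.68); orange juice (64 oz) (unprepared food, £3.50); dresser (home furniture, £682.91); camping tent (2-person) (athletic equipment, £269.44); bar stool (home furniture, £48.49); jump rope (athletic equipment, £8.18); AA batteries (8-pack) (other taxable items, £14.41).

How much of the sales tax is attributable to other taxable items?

£3.53

Storage bin £32.68: other taxable items → 7.5% → £2.45
AA batteries (8-pack) £14.41: other taxable items → 7.5% → £1.08
Tax on other taxable items = £2.45 + £1.08 = £3.53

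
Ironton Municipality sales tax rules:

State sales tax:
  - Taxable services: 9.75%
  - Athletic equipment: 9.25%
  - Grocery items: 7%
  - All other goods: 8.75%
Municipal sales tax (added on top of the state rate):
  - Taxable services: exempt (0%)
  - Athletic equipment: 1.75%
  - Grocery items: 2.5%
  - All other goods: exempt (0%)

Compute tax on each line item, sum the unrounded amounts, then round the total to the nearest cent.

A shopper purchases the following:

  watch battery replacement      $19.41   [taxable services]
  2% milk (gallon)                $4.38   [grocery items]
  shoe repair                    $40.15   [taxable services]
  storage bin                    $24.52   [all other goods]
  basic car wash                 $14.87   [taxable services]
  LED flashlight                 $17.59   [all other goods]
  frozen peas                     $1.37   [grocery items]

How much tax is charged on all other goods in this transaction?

Storage bin $24.52: all other goods → 8.75% + 0% municipal = 8.75% → $2.1455
LED flashlight $17.59: all other goods → 8.75% + 0% municipal = 8.75% → $1.539125
Tax on all other goods: unrounded sum = $3.684625 → $3.68

$3.68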